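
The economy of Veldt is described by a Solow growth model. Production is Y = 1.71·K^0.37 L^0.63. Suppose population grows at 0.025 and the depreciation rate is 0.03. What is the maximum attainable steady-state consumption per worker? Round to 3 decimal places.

Break-even investment rate: n + δ = 0.025 + 0.03 = 0.055.
Maximizing c = f(k) − (n+δ)·k gives f'(k) = n+δ, i.e. 0.37·1.71·k^(0.37−1) = 0.055, so k_gold = (0.37·1.71/0.055)^(1/0.63) ≈ 48.2909.
y_gold = 1.71·48.2909^0.37 ≈ 7.1784.
c_gold = y_gold − (n+δ)·k_gold = 7.1784 − 0.055·48.2909 ≈ 4.5224.

c_gold ≈ 4.522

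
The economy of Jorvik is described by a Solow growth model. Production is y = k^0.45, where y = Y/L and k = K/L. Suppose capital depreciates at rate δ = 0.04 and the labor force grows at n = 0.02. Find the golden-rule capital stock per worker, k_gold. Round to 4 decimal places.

The effective depreciation rate is n + δ = 0.02 + 0.04 = 0.06.
Setting f'(k) = n+δ gives 0.45·k^(0.45−1) = 0.06, hence k_gold = (0.45/0.06)^(1/0.55) ≈ 38.9960.

k_gold ≈ 38.9960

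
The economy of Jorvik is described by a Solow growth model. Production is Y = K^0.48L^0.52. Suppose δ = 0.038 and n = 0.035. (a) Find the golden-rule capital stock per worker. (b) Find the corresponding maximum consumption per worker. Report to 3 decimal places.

n + δ = 0.035 + 0.038 = 0.073.
Golden rule sets MPK = n+δ: 0.48·k^(0.48−1) = 0.073, so k_gold = (0.48/0.073)^(1/0.52) ≈ 37.4042.
y_gold = 37.4042^0.48 ≈ 5.6885; c_gold = y_gold − 0.073·k_gold ≈ 2.9580.

(a) k_gold ≈ 37.404; (b) c_gold ≈ 2.958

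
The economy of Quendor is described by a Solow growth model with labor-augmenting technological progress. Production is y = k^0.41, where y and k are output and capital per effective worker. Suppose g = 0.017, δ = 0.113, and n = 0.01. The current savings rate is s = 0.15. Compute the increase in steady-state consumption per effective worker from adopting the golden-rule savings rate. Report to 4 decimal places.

Δc ≈ 0.3532

Break-even investment rate: n + g + δ = 0.01 + 0.017 + 0.113 = 0.14.
Current steady state (s = 0.15): k* = (0.15/0.14)^(1/0.59) ≈ 1.1240, y* = 1.1240^0.41 ≈ 1.0491, c* = (1−0.15)·1.0491 ≈ 0.8917.
Golden rule sets MPK = n+g+δ: 0.41·k^(0.41−1) = 0.14, so k_gold = (0.41/0.14)^(1/0.59) ≈ 6.1793.
y_gold = 6.1793^0.41 ≈ 2.1100, c_gold = y_gold − 0.14·k_gold ≈ 1.2449.
Gain: Δc = 1.2449 − 0.8917 ≈ 0.3532.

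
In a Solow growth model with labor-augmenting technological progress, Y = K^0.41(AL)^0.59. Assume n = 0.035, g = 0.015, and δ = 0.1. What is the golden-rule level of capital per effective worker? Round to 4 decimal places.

k_gold ≈ 5.4974

Break-even investment rate: n + g + δ = 0.035 + 0.015 + 0.1 = 0.15.
Maximizing c = f(k) − (n+g+δ)·k gives f'(k) = n+g+δ, i.e. 0.41·k^(0.41−1) = 0.15, so k_gold = (0.41/0.15)^(1/0.59) ≈ 5.4974.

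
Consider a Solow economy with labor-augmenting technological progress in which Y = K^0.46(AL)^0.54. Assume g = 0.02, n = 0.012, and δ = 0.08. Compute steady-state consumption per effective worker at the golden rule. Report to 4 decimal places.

Capital per effective worker breaks even when investment replaces (n + g + δ)·k; here n + g + δ = 0.112.
Golden rule sets MPK = n+g+δ: 0.46·k^(0.46−1) = 0.112, so k_gold = (0.46/0.112)^(1/0.54) ≈ 13.6831.
y_gold = 13.6831^0.46 ≈ 3.3315.
c_gold = y_gold − (n+g+δ)·k_gold = 3.3315 − 0.112·13.6831 ≈ 1.7990.

c_gold ≈ 1.7990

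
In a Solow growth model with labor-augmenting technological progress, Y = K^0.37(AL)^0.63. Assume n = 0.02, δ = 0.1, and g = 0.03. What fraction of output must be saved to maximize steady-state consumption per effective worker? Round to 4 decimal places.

s_gold = 0.3700

n + g + δ = 0.02 + 0.03 + 0.1 = 0.15.
At the golden rule MPK = n+g+δ, and in any Cobb-Douglas steady state s = (n+g+δ)·k/y = MPK·k/y = capital's share 0.37.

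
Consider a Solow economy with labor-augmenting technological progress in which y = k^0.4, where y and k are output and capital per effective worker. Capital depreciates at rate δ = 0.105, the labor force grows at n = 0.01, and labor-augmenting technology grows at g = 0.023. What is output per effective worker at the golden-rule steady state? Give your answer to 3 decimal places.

Capital per effective worker breaks even when investment replaces (n + g + δ)·k; here n + g + δ = 0.138.
Maximizing c = f(k) − (n+g+δ)·k gives f'(k) = n+g+δ, i.e. 0.4·k^(0.4−1) = 0.138, so k_gold = (0.4/0.138)^(1/0.6) ≈ 5.8925.
Output: y_gold = k_gold^0.4 = 5.8925^0.4 ≈ 2.0329.

y_gold ≈ 2.033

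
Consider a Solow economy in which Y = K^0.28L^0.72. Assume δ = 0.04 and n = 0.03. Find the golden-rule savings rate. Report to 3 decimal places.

s_gold = 0.280

Capital per worker breaks even when investment replaces (n + δ)·k; here n + δ = 0.07.
At the golden rule MPK = n+δ, and in any Cobb-Douglas steady state s = (n+δ)·k/y = MPK·k/y = capital's share 0.28.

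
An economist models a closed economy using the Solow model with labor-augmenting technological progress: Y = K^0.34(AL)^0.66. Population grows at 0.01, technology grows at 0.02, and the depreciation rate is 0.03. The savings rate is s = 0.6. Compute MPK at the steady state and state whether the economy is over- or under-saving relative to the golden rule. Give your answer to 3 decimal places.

Break-even investment rate: n + g + δ = 0.01 + 0.02 + 0.03 = 0.06.
Steady-state k*: s·k^0.34 = 0.06·k gives k* = (0.6/0.06)^(1/0.66) ≈ 32.7455.
MPK = 0.34·32.7455^(-0.66) ≈ 0.0340.
MPK < n+g+δ = 0.06, so the economy is dynamically inefficient (over-saving).

over-saving; MPK ≈ 0.034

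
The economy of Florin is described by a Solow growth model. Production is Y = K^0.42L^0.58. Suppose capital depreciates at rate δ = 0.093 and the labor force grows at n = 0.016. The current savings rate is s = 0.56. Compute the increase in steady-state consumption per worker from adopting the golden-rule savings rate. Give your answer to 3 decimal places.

Δc ≈ 0.101

Capital per worker breaks even when investment replaces (n + δ)·k; here n + δ = 0.109.
Current steady state (s = 0.56): k* = (0.56/0.109)^(1/0.58) ≈ 16.8055, y* = 16.8055^0.42 ≈ 3.2711, c* = (1−0.56)·3.2711 ≈ 1.4393.
Setting f'(k) = n+δ gives 0.42·k^(0.42−1) = 0.109, hence k_gold = (0.42/0.109)^(1/0.58) ≈ 10.2339.
y_gold = 10.2339^0.42 ≈ 2.6559, c_gold = y_gold − 0.109·k_gold ≈ 1.5404.
Gain: Δc = 1.5404 − 1.4393 ≈ 0.1012.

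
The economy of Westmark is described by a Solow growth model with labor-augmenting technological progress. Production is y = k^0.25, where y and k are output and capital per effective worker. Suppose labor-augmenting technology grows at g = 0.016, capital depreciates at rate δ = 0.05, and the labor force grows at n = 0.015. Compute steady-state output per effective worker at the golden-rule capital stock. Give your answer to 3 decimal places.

y_gold ≈ 1.456

The effective depreciation rate is n + g + δ = 0.015 + 0.016 + 0.05 = 0.081.
Setting f'(k) = n+g+δ gives 0.25·k^(0.25−1) = 0.081, hence k_gold = (0.25/0.081)^(1/0.75) ≈ 4.4937.
Output: y_gold = k_gold^0.25 = 4.4937^0.25 ≈ 1.4560.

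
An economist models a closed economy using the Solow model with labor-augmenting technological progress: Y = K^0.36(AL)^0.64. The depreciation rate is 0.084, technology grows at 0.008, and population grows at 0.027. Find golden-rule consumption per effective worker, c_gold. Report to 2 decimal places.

c_gold ≈ 1.19

Break-even investment rate: n + g + δ = 0.027 + 0.008 + 0.084 = 0.119.
Golden rule sets MPK = n+g+δ: 0.36·k^(0.36−1) = 0.119, so k_gold = (0.36/0.119)^(1/0.64) ≈ 5.6387.
y_gold = 5.6387^0.36 ≈ 1.8639.
c_gold = y_gold − (n+g+δ)·k_gold = 1.8639 − 0.119·5.6387 ≈ 1.1929.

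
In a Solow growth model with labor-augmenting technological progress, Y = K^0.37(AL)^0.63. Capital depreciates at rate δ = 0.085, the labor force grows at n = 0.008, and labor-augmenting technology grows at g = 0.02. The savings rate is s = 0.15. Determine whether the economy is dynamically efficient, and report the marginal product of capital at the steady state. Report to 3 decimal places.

dynamically efficient; MPK ≈ 0.279

n + g + δ = 0.008 + 0.02 + 0.085 = 0.113.
Steady-state k*: s·k^0.37 = 0.113·k gives k* = (0.15/0.113)^(1/0.63) ≈ 1.5677.
MPK = 0.37·1.5677^(-0.63) ≈ 0.2787.
MPK > n+g+δ = 0.113, so the economy is dynamically efficient (under-saving).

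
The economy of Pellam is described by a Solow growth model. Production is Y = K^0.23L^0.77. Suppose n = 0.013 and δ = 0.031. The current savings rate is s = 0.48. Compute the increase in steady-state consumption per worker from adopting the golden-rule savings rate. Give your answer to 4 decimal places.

Break-even investment rate: n + δ = 0.013 + 0.031 = 0.044.
Current steady state (s = 0.48): k* = (0.48/0.044)^(1/0.77) ≈ 22.2729, y* = 22.2729^0.23 ≈ 2.0417, c* = (1−0.48)·2.0417 ≈ 1.0617.
Golden rule sets MPK = n+δ: 0.23·k^(0.23−1) = 0.044, so k_gold = (0.23/0.044)^(1/0.77) ≈ 8.5669.
y_gold = 8.5669^0.23 ≈ 1.6389, c_gold = y_gold − 0.044·k_gold ≈ 1.2619.
Gain: Δc = 1.2619 − 1.0617 ≈ 0.2003.

Δc ≈ 0.2003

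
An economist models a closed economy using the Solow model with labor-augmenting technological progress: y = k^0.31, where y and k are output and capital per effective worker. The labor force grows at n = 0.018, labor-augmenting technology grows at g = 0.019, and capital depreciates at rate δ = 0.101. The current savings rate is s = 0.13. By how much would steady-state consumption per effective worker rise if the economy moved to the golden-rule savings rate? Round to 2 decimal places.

n + g + δ = 0.018 + 0.019 + 0.101 = 0.138.
Current steady state (s = 0.13): k* = (0.13/0.138)^(1/0.69) ≈ 0.9171, y* = 0.9171^0.31 ≈ 0.9735, c* = (1−0.13)·0.9735 ≈ 0.8470.
Setting f'(k) = n+g+δ gives 0.31·k^(0.31−1) = 0.138, hence k_gold = (0.31/0.138)^(1/0.69) ≈ 3.2314.
y_gold = 3.2314^0.31 ≈ 1.4385, c_gold = y_gold − 0.138·k_gold ≈ 0.9926.
Gain: Δc = 0.9926 − 0.8470 ≈ 0.1456.

Δc ≈ 0.15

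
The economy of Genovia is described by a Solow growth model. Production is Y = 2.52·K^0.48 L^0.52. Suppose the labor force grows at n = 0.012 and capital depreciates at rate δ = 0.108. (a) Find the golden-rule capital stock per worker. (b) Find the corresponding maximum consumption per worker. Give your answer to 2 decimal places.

(a) k_gold ≈ 85.06; (b) c_gold ≈ 11.06

Capital per worker breaks even when investment replaces (n + δ)·k; here n + δ = 0.12.
At the golden rule the marginal product of capital equals n+δ: 0.48·2.52·k^(0.48−1) = 0.12. Solving, k_gold = (0.48·2.52/0.12)^(1/0.52) ≈ 85.0613.
y_gold = 2.52·85.0613^0.48 ≈ 21.2653; c_gold = y_gold − 0.12·k_gold ≈ 11.0580.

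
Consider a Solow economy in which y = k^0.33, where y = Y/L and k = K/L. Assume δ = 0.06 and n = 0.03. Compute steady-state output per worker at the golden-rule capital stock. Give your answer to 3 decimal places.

Break-even investment rate: n + δ = 0.03 + 0.06 = 0.09.
Setting f'(k) = n+δ gives 0.33·k^(0.33−1) = 0.09, hence k_gold = (0.33/0.09)^(1/0.67) ≈ 6.9534.
Output: y_gold = k_gold^0.33 = 6.9534^0.33 ≈ 1.8964.

y_gold ≈ 1.896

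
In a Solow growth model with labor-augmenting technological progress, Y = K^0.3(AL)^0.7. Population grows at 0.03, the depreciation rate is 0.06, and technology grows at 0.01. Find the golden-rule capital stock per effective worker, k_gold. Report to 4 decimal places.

Break-even investment rate: n + g + δ = 0.03 + 0.01 + 0.06 = 0.1.
At the golden rule the marginal product of capital equals n+g+δ: 0.3·k^(0.3−1) = 0.1. Solving, k_gold = (0.3/0.1)^(1/0.7) ≈ 4.8040.

k_gold ≈ 4.8040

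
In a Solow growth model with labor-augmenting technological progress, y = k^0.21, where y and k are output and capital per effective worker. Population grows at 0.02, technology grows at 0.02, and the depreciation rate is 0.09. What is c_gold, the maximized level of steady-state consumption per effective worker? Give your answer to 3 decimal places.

c_gold ≈ 0.897

Break-even investment rate: n + g + δ = 0.02 + 0.02 + 0.09 = 0.13.
At the golden rule the marginal product of capital equals n+g+δ: 0.21·k^(0.21−1) = 0.13. Solving, k_gold = (0.21/0.13)^(1/0.79) ≈ 1.8350.
y_gold = 1.8350^0.21 ≈ 1.1360.
c_gold = y_gold − (n+g+δ)·k_gold = 1.1360 − 0.13·1.8350 ≈ 0.8974.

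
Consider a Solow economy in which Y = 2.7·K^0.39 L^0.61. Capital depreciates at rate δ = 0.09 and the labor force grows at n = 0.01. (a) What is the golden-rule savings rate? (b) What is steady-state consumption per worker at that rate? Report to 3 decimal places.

(a) s_gold = 0.390; (b) c_gold ≈ 7.420

n + δ = 0.01 + 0.09 = 0.1.
For Cobb-Douglas, s_gold equals capital's share: s_gold = 0.39.
Maximizing c = f(k) − (n+δ)·k gives f'(k) = n+δ, i.e. 0.39·2.7·k^(0.39−1) = 0.1, so k_gold = (0.39·2.7/0.1)^(1/0.61) ≈ 47.4364.
y_gold = 2.7·47.4364^0.39 ≈ 12.1632; c_gold = (1−0.39)·y_gold ≈ 7.4195.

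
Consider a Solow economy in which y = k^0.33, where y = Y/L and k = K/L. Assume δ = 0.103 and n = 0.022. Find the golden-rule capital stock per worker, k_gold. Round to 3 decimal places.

k_gold ≈ 4.259

The effective depreciation rate is n + δ = 0.022 + 0.103 = 0.125.
At the golden rule the marginal product of capital equals n+δ: 0.33·k^(0.33−1) = 0.125. Solving, k_gold = (0.33/0.125)^(1/0.67) ≈ 4.2585.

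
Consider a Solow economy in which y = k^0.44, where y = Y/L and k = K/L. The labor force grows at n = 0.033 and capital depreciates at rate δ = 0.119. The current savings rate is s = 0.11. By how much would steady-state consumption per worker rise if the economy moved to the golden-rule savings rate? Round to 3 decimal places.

Capital per worker breaks even when investment replaces (n + δ)·k; here n + δ = 0.152.
Current steady state (s = 0.11): k* = (0.11/0.152)^(1/0.56) ≈ 0.5613, y* = 0.5613^0.44 ≈ 0.7756, c* = (1−0.11)·0.7756 ≈ 0.6903.
Maximizing c = f(k) − (n+δ)·k gives f'(k) = n+δ, i.e. 0.44·k^(0.44−1) = 0.152, so k_gold = (0.44/0.152)^(1/0.56) ≈ 6.6727.
y_gold = 6.6727^0.44 ≈ 2.3051, c_gold = y_gold − 0.152·k_gold ≈ 1.2909.
Gain: Δc = 1.2909 − 0.6903 ≈ 0.6006.

Δc ≈ 0.601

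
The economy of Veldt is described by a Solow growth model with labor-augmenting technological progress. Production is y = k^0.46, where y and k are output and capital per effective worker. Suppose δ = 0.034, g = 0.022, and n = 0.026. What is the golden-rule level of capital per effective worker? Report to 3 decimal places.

n + g + δ = 0.026 + 0.022 + 0.034 = 0.082.
At the golden rule the marginal product of capital equals n+g+δ: 0.46·k^(0.46−1) = 0.082. Solving, k_gold = (0.46/0.082)^(1/0.54) ≈ 24.3744.

k_gold ≈ 24.374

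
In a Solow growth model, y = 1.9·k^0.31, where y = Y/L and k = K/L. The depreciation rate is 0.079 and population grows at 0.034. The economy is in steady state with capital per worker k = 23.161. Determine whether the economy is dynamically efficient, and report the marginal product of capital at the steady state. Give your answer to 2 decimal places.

dynamically inefficient; MPK ≈ 0.07

n + δ = 0.034 + 0.079 = 0.113.
MPK = 0.31·1.9·k^(0.31−1) = 0.31·1.9·23.161^(-0.69) ≈ 0.0674.
MPK < 0.113, so the economy is dynamically inefficient (over-saving).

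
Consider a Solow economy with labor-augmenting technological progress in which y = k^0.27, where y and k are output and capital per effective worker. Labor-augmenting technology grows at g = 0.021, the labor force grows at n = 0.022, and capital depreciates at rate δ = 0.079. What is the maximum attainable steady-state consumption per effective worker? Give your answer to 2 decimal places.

c_gold ≈ 0.98

n + g + δ = 0.022 + 0.021 + 0.079 = 0.122.
Setting f'(k) = n+g+δ gives 0.27·k^(0.27−1) = 0.122, hence k_gold = (0.27/0.122)^(1/0.73) ≈ 2.9690.
y_gold = 2.9690^0.27 ≈ 1.3415.
c_gold = y_gold − (n+g+δ)·k_gold = 1.3415 − 0.122·2.9690 ≈ 0.9793.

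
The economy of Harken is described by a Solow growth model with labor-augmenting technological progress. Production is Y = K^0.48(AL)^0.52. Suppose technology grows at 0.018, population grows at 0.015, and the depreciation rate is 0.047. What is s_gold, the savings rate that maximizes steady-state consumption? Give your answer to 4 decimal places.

s_gold = 0.4800

n + g + δ = 0.015 + 0.018 + 0.047 = 0.08.
At the golden rule MPK = n+g+δ, and in any Cobb-Douglas steady state s = (n+g+δ)·k/y = MPK·k/y = capital's share 0.48.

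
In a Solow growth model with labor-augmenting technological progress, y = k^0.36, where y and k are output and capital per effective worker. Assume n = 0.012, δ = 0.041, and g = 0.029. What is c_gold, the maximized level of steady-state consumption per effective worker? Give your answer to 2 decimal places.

n + g + δ = 0.012 + 0.029 + 0.041 = 0.082.
At the golden rule the marginal product of capital equals n+g+δ: 0.36·k^(0.36−1) = 0.082. Solving, k_gold = (0.36/0.082)^(1/0.64) ≈ 10.0899.
y_gold = 10.0899^0.36 ≈ 2.2983.
c_gold = y_gold − (n+g+δ)·k_gold = 2.2983 − 0.082·10.0899 ≈ 1.4709.

c_gold ≈ 1.47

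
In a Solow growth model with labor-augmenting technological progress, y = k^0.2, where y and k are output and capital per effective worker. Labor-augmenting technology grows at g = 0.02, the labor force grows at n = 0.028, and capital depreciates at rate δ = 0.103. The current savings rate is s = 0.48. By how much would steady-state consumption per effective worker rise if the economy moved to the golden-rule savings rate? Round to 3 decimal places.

The effective depreciation rate is n + g + δ = 0.028 + 0.02 + 0.103 = 0.151.
Current steady state (s = 0.48): k* = (0.48/0.151)^(1/0.8) ≈ 4.2445, y* = 4.2445^0.2 ≈ 1.3353, c* = (1−0.48)·1.3353 ≈ 0.6943.
Setting f'(k) = n+g+δ gives 0.2·k^(0.2−1) = 0.151, hence k_gold = (0.2/0.151)^(1/0.8) ≈ 1.4209.
y_gold = 1.4209^0.2 ≈ 1.0728, c_gold = y_gold − 0.151·k_gold ≈ 0.8582.
Gain: Δc = 0.8582 − 0.6943 ≈ 0.1639.

Δc ≈ 0.164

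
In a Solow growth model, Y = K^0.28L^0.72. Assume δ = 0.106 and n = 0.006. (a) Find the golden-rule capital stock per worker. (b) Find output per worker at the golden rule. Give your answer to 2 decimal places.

n + δ = 0.006 + 0.106 = 0.112.
Maximizing c = f(k) − (n+δ)·k gives f'(k) = n+δ, i.e. 0.28·k^(0.28−1) = 0.112, so k_gold = (0.28/0.112)^(1/0.72) ≈ 3.5702.
y_gold = 3.5702^0.28 ≈ 1.4281.

(a) k_gold ≈ 3.57; (b) y_gold ≈ 1.43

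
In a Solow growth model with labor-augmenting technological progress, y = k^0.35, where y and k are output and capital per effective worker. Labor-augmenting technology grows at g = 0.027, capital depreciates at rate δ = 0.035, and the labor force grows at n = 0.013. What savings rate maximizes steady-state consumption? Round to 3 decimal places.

s_gold = 0.350

Capital per effective worker breaks even when investment replaces (n + g + δ)·k; here n + g + δ = 0.075.
At the golden rule MPK = n+g+δ, and in any Cobb-Douglas steady state s = (n+g+δ)·k/y = MPK·k/y = capital's share 0.35.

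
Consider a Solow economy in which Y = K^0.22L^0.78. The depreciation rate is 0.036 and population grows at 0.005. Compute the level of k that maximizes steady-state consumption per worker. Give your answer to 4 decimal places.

k_gold ≈ 8.6186

Break-even investment rate: n + δ = 0.005 + 0.036 = 0.041.
Golden rule sets MPK = n+δ: 0.22·k^(0.22−1) = 0.041, so k_gold = (0.22/0.041)^(1/0.78) ≈ 8.6186.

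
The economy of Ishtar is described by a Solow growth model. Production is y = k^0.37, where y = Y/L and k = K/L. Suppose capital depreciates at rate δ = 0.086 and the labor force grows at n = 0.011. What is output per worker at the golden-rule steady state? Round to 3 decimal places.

Break-even investment rate: n + δ = 0.011 + 0.086 = 0.097.
Setting f'(k) = n+δ gives 0.37·k^(0.37−1) = 0.097, hence k_gold = (0.37/0.097)^(1/0.63) ≈ 8.3735.
Output: y_gold = k_gold^0.37 = 8.3735^0.37 ≈ 2.1952.

y_gold ≈ 2.195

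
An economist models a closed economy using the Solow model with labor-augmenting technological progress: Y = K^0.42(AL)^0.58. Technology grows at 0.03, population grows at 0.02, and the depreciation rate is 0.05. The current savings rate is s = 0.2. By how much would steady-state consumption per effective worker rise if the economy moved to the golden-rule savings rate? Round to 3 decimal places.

n + g + δ = 0.02 + 0.03 + 0.05 = 0.1.
Current steady state (s = 0.2): k* = (0.2/0.1)^(1/0.58) ≈ 3.3038, y* = 3.3038^0.42 ≈ 1.6519, c* = (1−0.2)·1.6519 ≈ 1.3215.
Setting f'(k) = n+g+δ gives 0.42·k^(0.42−1) = 0.1, hence k_gold = (0.42/0.1)^(1/0.58) ≈ 11.8732.
y_gold = 11.8732^0.42 ≈ 2.8270, c_gold = y_gold − 0.1·k_gold ≈ 1.6396.
Gain: Δc = 1.6396 − 1.3215 ≈ 0.3181.

Δc ≈ 0.318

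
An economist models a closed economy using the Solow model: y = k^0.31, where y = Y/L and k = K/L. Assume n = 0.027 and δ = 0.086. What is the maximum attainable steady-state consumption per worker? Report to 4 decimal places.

n + δ = 0.027 + 0.086 = 0.113.
Setting f'(k) = n+δ gives 0.31·k^(0.31−1) = 0.113, hence k_gold = (0.31/0.113)^(1/0.69) ≈ 4.3171.
y_gold = 4.3171^0.31 ≈ 1.5737.
c_gold = y_gold − (n+δ)·k_gold = 1.5737 − 0.113·4.3171 ≈ 1.0858.

c_gold ≈ 1.0858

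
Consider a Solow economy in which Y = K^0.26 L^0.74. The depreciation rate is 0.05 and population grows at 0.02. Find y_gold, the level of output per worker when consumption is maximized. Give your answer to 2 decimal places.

Break-even investment rate: n + δ = 0.02 + 0.05 = 0.07.
Maximizing c = f(k) − (n+δ)·k gives f'(k) = n+δ, i.e. 0.26·k^(0.26−1) = 0.07, so k_gold = (0.26/0.07)^(1/0.74) ≈ 5.8898.
Output: y_gold = k_gold^0.26 = 5.8898^0.26 ≈ 1.5857.

y_gold ≈ 1.59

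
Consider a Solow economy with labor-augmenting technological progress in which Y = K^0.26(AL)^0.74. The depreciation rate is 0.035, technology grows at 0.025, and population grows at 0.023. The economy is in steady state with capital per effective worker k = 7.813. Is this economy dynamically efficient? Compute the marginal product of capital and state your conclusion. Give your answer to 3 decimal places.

n + g + δ = 0.023 + 0.025 + 0.035 = 0.083.
MPK = 0.26·k^(0.26−1) = 0.26·7.813^(-0.74) ≈ 0.0568.
MPK < 0.083, so the economy is dynamically inefficient (over-saving).

dynamically inefficient; MPK ≈ 0.057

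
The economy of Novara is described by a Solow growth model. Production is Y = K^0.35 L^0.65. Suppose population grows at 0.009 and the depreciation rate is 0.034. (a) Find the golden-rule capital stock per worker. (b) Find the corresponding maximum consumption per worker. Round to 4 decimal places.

Break-even investment rate: n + δ = 0.009 + 0.034 = 0.043.
Setting f'(k) = n+δ gives 0.35·k^(0.35−1) = 0.043, hence k_gold = (0.35/0.043)^(1/0.65) ≈ 25.1723.
y_gold = 25.1723^0.35 ≈ 3.0926; c_gold = y_gold − 0.043·k_gold ≈ 2.0102.

(a) k_gold ≈ 25.1723; (b) c_gold ≈ 2.0102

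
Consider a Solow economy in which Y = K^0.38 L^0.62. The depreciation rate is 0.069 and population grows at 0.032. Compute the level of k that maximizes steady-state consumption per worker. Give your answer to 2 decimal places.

k_gold ≈ 8.48

n + δ = 0.032 + 0.069 = 0.101.
Setting f'(k) = n+δ gives 0.38·k^(0.38−1) = 0.101, hence k_gold = (0.38/0.101)^(1/0.62) ≈ 8.4755.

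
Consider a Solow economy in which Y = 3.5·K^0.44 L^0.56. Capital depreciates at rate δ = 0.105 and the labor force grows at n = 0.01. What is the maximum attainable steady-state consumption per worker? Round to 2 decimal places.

c_gold ≈ 15.05

Capital per worker breaks even when investment replaces (n + δ)·k; here n + δ = 0.115.
At the golden rule the marginal product of capital equals n+δ: 0.44·3.5·k^(0.44−1) = 0.115. Solving, k_gold = (0.44·3.5/0.115)^(1/0.56) ≈ 102.8451.
y_gold = 3.5·102.8451^0.44 ≈ 26.8800.
c_gold = y_gold − (n+δ)·k_gold = 26.8800 − 0.115·102.8451 ≈ 15.0528.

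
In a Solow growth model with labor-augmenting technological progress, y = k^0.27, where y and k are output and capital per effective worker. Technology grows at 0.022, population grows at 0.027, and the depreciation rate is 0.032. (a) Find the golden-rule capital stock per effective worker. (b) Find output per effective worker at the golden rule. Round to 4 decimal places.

Capital per effective worker breaks even when investment replaces (n + g + δ)·k; here n + g + δ = 0.081.
At the golden rule the marginal product of capital equals n+g+δ: 0.27·k^(0.27−1) = 0.081. Solving, k_gold = (0.27/0.081)^(1/0.73) ≈ 5.2032.
y_gold = 5.2032^0.27 ≈ 1.5610.

(a) k_gold ≈ 5.2032; (b) y_gold ≈ 1.5610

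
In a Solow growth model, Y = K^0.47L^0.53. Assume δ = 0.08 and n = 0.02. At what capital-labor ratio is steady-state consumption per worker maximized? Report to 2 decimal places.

k_gold ≈ 18.54

The effective depreciation rate is n + δ = 0.02 + 0.08 = 0.1.
At the golden rule the marginal product of capital equals n+δ: 0.47·k^(0.47−1) = 0.1. Solving, k_gold = (0.47/0.1)^(1/0.53) ≈ 18.5400.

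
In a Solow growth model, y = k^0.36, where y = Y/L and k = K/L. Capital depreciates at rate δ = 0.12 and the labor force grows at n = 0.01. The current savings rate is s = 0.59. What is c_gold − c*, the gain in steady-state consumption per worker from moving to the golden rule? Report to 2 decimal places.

Δc ≈ 0.17

n + δ = 0.01 + 0.12 = 0.13.
Current steady state (s = 0.59): k* = (0.59/0.13)^(1/0.64) ≈ 10.6272, y* = 10.6272^0.36 ≈ 2.3416, c* = (1−0.59)·2.3416 ≈ 0.9601.
Golden rule sets MPK = n+δ: 0.36·k^(0.36−1) = 0.13, so k_gold = (0.36/0.13)^(1/0.64) ≈ 4.9112.
y_gold = 4.9112^0.36 ≈ 1.7735, c_gold = y_gold − 0.13·k_gold ≈ 1.1350.
Gain: Δc = 1.1350 − 0.9601 ≈ 0.1750.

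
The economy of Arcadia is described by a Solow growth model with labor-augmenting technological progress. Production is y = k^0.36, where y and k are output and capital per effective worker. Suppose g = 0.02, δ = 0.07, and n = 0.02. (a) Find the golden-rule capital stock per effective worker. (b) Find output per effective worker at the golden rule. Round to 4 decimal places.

(a) k_gold ≈ 6.3760; (b) y_gold ≈ 1.9482

Capital per effective worker breaks even when investment replaces (n + g + δ)·k; here n + g + δ = 0.11.
Maximizing c = f(k) − (n+g+δ)·k gives f'(k) = n+g+δ, i.e. 0.36·k^(0.36−1) = 0.11, so k_gold = (0.36/0.11)^(1/0.64) ≈ 6.3760.
y_gold = 6.3760^0.36 ≈ 1.9482.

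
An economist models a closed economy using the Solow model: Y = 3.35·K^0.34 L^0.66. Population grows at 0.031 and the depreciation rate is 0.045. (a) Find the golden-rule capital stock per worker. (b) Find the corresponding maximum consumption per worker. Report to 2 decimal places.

(a) k_gold ≈ 60.45; (b) c_gold ≈ 8.92

The effective depreciation rate is n + δ = 0.031 + 0.045 = 0.076.
Golden rule sets MPK = n+δ: 0.34·3.35·k^(0.34−1) = 0.076, so k_gold = (0.34·3.35/0.076)^(1/0.66) ≈ 60.4476.
y_gold = 3.35·60.4476^0.34 ≈ 13.5118; c_gold = y_gold − 0.076·k_gold ≈ 8.9178.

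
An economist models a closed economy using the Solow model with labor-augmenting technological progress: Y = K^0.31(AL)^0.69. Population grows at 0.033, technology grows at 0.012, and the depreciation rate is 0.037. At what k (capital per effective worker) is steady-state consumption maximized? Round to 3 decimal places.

The effective depreciation rate is n + g + δ = 0.033 + 0.012 + 0.037 = 0.082.
At the golden rule the marginal product of capital equals n+g+δ: 0.31·k^(0.31−1) = 0.082. Solving, k_gold = (0.31/0.082)^(1/0.69) ≈ 6.8711.

k_gold ≈ 6.871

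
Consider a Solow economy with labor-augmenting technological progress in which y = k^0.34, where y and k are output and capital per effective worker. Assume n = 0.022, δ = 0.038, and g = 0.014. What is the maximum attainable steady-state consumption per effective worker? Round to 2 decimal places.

Capital per effective worker breaks even when investment replaces (n + g + δ)·k; here n + g + δ = 0.074.
At the golden rule the marginal product of capital equals n+g+δ: 0.34·k^(0.34−1) = 0.074. Solving, k_gold = (0.34/0.074)^(1/0.66) ≈ 10.0787.
y_gold = 10.0787^0.34 ≈ 2.1936.
c_gold = y_gold − (n+g+δ)·k_gold = 2.1936 − 0.074·10.0787 ≈ 1.4478.

c_gold ≈ 1.45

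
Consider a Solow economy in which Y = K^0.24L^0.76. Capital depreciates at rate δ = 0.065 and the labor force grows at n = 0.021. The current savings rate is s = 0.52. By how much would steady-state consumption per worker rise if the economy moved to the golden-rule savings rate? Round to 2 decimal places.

The effective depreciation rate is n + δ = 0.021 + 0.065 = 0.086.
Current steady state (s = 0.52): k* = (0.52/0.086)^(1/0.76) ≈ 10.6732, y* = 10.6732^0.24 ≈ 1.7652, c* = (1−0.52)·1.7652 ≈ 0.8473.
Maximizing c = f(k) − (n+δ)·k gives f'(k) = n+δ, i.e. 0.24·k^(0.24−1) = 0.086, so k_gold = (0.24/0.086)^(1/0.76) ≈ 3.8589.
y_gold = 3.8589^0.24 ≈ 1.3828, c_gold = y_gold − 0.086·k_gold ≈ 1.0509.
Gain: Δc = 1.0509 − 0.8473 ≈ 0.2036.

Δc ≈ 0.20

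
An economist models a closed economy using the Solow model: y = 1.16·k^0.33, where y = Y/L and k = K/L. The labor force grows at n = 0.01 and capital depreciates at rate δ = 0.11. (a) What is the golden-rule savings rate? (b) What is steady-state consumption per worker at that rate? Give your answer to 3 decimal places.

(a) s_gold = 0.330; (b) c_gold ≈ 1.376

The effective depreciation rate is n + δ = 0.01 + 0.11 = 0.12.
For Cobb-Douglas, s_gold equals capital's share: s_gold = 0.33.
Maximizing c = f(k) − (n+δ)·k gives f'(k) = n+δ, i.e. 0.33·1.16·k^(0.33−1) = 0.12, so k_gold = (0.33·1.16/0.12)^(1/0.67) ≈ 5.6484.
y_gold = 1.16·5.6484^0.33 ≈ 2.0540; c_gold = (1−0.33)·y_gold ≈ 1.3762.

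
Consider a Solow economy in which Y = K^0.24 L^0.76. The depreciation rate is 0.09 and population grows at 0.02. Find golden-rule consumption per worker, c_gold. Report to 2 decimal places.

Capital per worker breaks even when investment replaces (n + δ)·k; here n + δ = 0.11.
Maximizing c = f(k) − (n+δ)·k gives f'(k) = n+δ, i.e. 0.24·k^(0.24−1) = 0.11, so k_gold = (0.24/0.11)^(1/0.76) ≈ 2.7913.
y_gold = 2.7913^0.24 ≈ 1.2794.
c_gold = y_gold − (n+δ)·k_gold = 1.2794 − 0.11·2.7913 ≈ 0.9723.

c_gold ≈ 0.97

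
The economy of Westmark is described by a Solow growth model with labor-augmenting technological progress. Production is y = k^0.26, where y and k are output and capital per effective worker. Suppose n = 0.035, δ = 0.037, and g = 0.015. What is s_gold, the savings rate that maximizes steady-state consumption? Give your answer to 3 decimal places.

The effective depreciation rate is n + g + δ = 0.035 + 0.015 + 0.037 = 0.087.
At the golden rule MPK = n+g+δ, and in any Cobb-Douglas steady state s = (n+g+δ)·k/y = MPK·k/y = capital's share 0.26.

s_gold = 0.260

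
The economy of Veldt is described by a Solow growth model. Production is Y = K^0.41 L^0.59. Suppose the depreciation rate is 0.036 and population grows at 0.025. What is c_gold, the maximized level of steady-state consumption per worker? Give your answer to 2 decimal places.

The effective depreciation rate is n + δ = 0.025 + 0.036 = 0.061.
At the golden rule the marginal product of capital equals n+δ: 0.41·k^(0.41−1) = 0.061. Solving, k_gold = (0.41/0.061)^(1/0.59) ≈ 25.2618.
y_gold = 25.2618^0.41 ≈ 3.7585.
c_gold = y_gold − (n+δ)·k_gold = 3.7585 − 0.061·25.2618 ≈ 2.2175.

c_gold ≈ 2.22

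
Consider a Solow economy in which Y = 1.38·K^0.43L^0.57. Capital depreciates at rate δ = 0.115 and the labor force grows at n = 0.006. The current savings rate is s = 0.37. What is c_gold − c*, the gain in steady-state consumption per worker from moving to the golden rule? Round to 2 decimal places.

The effective depreciation rate is n + δ = 0.006 + 0.115 = 0.121.
Current steady state (s = 0.37): k* = (0.37·1.38/0.121)^(1/0.57) ≈ 12.5029, y* = 1.38·12.5029^0.43 ≈ 4.0888, c* = (1−0.37)·4.0888 ≈ 2.5759.
Setting f'(k) = n+δ gives 0.43·1.38·k^(0.43−1) = 0.121, hence k_gold = (0.43·1.38/0.121)^(1/0.57) ≈ 16.2747.
y_gold = 1.38·16.2747^0.43 ≈ 4.5796, c_gold = y_gold − 0.121·k_gold ≈ 2.6104.
Gain: Δc = 2.6104 − 2.5759 ≈ 0.0345.

Δc ≈ 0.03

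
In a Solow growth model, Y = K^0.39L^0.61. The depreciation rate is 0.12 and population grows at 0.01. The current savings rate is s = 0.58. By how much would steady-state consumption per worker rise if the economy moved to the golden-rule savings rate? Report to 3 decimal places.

Δc ≈ 0.139

Capital per worker breaks even when investment replaces (n + δ)·k; here n + δ = 0.13.
Current steady state (s = 0.58): k* = (0.58/0.13)^(1/0.61) ≈ 11.6072, y* = 11.6072^0.39 ≈ 2.6016, c* = (1−0.58)·2.6016 ≈ 1.0927.
Setting f'(k) = n+δ gives 0.39·k^(0.39−1) = 0.13, hence k_gold = (0.39/0.13)^(1/0.61) ≈ 6.0557.
y_gold = 6.0557^0.39 ≈ 2.0186, c_gold = y_gold − 0.13·k_gold ≈ 1.2313.
Gain: Δc = 1.2313 − 1.0927 ≈ 0.1386.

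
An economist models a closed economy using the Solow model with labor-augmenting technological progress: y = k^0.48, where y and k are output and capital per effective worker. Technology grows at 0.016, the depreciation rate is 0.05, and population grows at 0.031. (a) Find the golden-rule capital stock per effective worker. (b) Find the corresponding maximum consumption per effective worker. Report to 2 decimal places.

Capital per effective worker breaks even when investment replaces (n + g + δ)·k; here n + g + δ = 0.097.
At the golden rule the marginal product of capital equals n+g+δ: 0.48·k^(0.48−1) = 0.097. Solving, k_gold = (0.48/0.097)^(1/0.52) ≈ 21.6530.
y_gold = 21.6530^0.48 ≈ 4.3757; c_gold = y_gold − 0.097·k_gold ≈ 2.2754.

(a) k_gold ≈ 21.65; (b) c_gold ≈ 2.28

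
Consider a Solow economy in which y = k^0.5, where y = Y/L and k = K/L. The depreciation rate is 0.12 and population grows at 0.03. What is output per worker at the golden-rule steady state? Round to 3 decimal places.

y_gold ≈ 3.333

Break-even investment rate: n + δ = 0.03 + 0.12 = 0.15.
At the golden rule the marginal product of capital equals n+δ: 0.5·k^(0.5−1) = 0.15. Solving, k_gold = (0.5/0.15)^(1/0.5) ≈ 11.1111.
Output: y_gold = k_gold^0.5 = 11.1111^0.5 ≈ 3.3333.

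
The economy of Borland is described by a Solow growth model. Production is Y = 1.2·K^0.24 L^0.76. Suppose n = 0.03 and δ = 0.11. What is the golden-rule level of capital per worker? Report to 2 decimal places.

k_gold ≈ 2.58

Break-even investment rate: n + δ = 0.03 + 0.11 = 0.14.
Maximizing c = f(k) − (n+δ)·k gives f'(k) = n+δ, i.e. 0.24·1.2·k^(0.24−1) = 0.14, so k_gold = (0.24·1.2/0.14)^(1/0.76) ≈ 2.5834.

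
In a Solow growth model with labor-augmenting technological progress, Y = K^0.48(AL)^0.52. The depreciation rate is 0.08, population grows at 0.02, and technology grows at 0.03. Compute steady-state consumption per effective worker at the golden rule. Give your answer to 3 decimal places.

c_gold ≈ 1.736

Break-even investment rate: n + g + δ = 0.02 + 0.03 + 0.08 = 0.13.
At the golden rule the marginal product of capital equals n+g+δ: 0.48·k^(0.48−1) = 0.13. Solving, k_gold = (0.48/0.13)^(1/0.52) ≈ 12.3298.
y_gold = 12.3298^0.48 ≈ 3.3393.
c_gold = y_gold − (n+g+δ)·k_gold = 3.3393 − 0.13·12.3298 ≈ 1.7365.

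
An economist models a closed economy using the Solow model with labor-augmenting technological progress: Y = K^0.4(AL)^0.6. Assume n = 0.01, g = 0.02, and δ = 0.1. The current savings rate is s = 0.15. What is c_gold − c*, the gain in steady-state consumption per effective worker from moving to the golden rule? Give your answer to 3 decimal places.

Δc ≈ 0.334

The effective depreciation rate is n + g + δ = 0.01 + 0.02 + 0.1 = 0.13.
Current steady state (s = 0.15): k* = (0.15/0.13)^(1/0.6) ≈ 1.2693, y* = 1.2693^0.4 ≈ 1.1001, c* = (1−0.15)·1.1001 ≈ 0.9351.
Golden rule sets MPK = n+g+δ: 0.4·k^(0.4−1) = 0.13, so k_gold = (0.4/0.13)^(1/0.6) ≈ 6.5092.
y_gold = 6.5092^0.4 ≈ 2.1155, c_gold = y_gold − 0.13·k_gold ≈ 1.2693.
Gain: Δc = 1.2693 − 0.9351 ≈ 0.3342.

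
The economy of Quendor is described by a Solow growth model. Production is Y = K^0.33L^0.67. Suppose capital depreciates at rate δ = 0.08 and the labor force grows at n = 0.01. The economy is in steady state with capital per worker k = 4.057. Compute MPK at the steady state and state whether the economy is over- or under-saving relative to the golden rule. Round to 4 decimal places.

under-saving; MPK ≈ 0.1291

n + δ = 0.01 + 0.08 = 0.09.
MPK = 0.33·k^(0.33−1) = 0.33·4.057^(-0.67) ≈ 0.1291.
MPK > 0.09, so the economy is dynamically efficient (under-saving).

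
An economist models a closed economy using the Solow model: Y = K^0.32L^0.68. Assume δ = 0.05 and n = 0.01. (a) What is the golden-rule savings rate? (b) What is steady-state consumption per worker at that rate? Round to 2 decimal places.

Capital per worker breaks even when investment replaces (n + δ)·k; here n + δ = 0.06.
For Cobb-Douglas, s_gold equals capital's share: s_gold = 0.32.
Maximizing c = f(k) − (n+δ)·k gives f'(k) = n+δ, i.e. 0.32·k^(0.32−1) = 0.06, so k_gold = (0.32/0.06)^(1/0.68) ≈ 11.7251.
y_gold = 11.7251^0.32 ≈ 2.1985; c_gold = (1−0.32)·y_gold ≈ 1.4949.

(a) s_gold = 0.32; (b) c_gold ≈ 1.49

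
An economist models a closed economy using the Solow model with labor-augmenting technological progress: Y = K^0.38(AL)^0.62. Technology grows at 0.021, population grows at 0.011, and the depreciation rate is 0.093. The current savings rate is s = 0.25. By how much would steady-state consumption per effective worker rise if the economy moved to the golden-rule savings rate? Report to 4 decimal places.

Δc ≈ 0.0786

n + g + δ = 0.011 + 0.021 + 0.093 = 0.125.
Current steady state (s = 0.25): k* = (0.25/0.125)^(1/0.62) ≈ 3.0587, y* = 3.0587^0.38 ≈ 1.5293, c* = (1−0.25)·1.5293 ≈ 1.1470.
Golden rule sets MPK = n+g+δ: 0.38·k^(0.38−1) = 0.125, so k_gold = (0.38/0.125)^(1/0.62) ≈ 6.0094.
y_gold = 6.0094^0.38 ≈ 1.9768, c_gold = y_gold − 0.125·k_gold ≈ 1.2256.
Gain: Δc = 1.2256 − 1.1470 ≈ 0.0786.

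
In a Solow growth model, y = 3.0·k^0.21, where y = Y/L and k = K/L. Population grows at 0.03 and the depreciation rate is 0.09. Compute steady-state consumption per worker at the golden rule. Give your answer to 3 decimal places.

c_gold ≈ 3.683

The effective depreciation rate is n + δ = 0.03 + 0.09 = 0.12.
Golden rule sets MPK = n+δ: 0.21·3.0·k^(0.21−1) = 0.12, so k_gold = (0.21·3.0/0.12)^(1/0.79) ≈ 8.1582.
y_gold = 3.0·8.1582^0.21 ≈ 4.6618.
c_gold = y_gold − (n+δ)·k_gold = 4.6618 − 0.12·8.1582 ≈ 3.6828.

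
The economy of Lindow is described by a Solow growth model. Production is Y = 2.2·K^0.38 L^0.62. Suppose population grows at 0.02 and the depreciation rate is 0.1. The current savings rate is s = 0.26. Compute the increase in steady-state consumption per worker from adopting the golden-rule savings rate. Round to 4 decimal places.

Break-even investment rate: n + δ = 0.02 + 0.1 = 0.12.
Current steady state (s = 0.26): k* = (0.26·2.2/0.12)^(1/0.62) ≈ 12.4135, y* = 2.2·12.4135^0.38 ≈ 5.7293, c* = (1−0.26)·5.7293 ≈ 4.2397.
Maximizing c = f(k) − (n+δ)·k gives f'(k) = n+δ, i.e. 0.38·2.2·k^(0.38−1) = 0.12, so k_gold = (0.38·2.2/0.12)^(1/0.62) ≈ 22.8938.
y_gold = 2.2·22.8938^0.38 ≈ 7.2296, c_gold = y_gold − 0.12·k_gold ≈ 4.4824.
Gain: Δc = 4.4824 − 4.2397 ≈ 0.2427.

Δc ≈ 0.2427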